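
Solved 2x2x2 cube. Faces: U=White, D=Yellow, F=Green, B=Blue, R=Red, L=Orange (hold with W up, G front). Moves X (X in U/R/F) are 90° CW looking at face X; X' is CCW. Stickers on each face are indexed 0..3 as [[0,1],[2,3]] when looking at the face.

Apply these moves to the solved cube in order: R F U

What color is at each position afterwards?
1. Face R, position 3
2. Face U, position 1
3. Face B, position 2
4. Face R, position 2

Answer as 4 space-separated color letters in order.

After move 1 (R): R=RRRR U=WGWG F=GYGY D=YBYB B=WBWB
After move 2 (F): F=GGYY U=WGOO R=WRGR D=RRYB L=OYOB
After move 3 (U): U=OWOG F=WRYY R=WBGR B=OYWB L=GGOB
Query 1: R[3] = R
Query 2: U[1] = W
Query 3: B[2] = W
Query 4: R[2] = G

Answer: R W W G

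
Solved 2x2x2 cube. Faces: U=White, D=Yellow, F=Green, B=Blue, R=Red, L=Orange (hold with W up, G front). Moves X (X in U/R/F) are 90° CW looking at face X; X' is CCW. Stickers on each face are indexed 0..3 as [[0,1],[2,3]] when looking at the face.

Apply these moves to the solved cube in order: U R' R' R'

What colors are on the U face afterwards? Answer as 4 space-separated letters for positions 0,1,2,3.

Answer: W R W G

Derivation:
After move 1 (U): U=WWWW F=RRGG R=BBRR B=OOBB L=GGOO
After move 2 (R'): R=BRBR U=WBWO F=RWGW D=YRYG B=YOYB
After move 3 (R'): R=RRBB U=WYWY F=RBGO D=YWYW B=GORB
After move 4 (R'): R=RBRB U=WRWG F=RYGY D=YBYO B=WOWB
Query: U face = WRWG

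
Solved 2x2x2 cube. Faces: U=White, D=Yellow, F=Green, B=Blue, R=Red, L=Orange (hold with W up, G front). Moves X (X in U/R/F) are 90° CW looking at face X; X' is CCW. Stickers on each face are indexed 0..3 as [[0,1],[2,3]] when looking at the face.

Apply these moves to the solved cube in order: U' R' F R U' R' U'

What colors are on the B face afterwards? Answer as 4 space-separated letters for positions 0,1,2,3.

After move 1 (U'): U=WWWW F=OOGG R=GGRR B=RRBB L=BBOO
After move 2 (R'): R=GRGR U=WBWR F=OWGW D=YOYG B=YRYB
After move 3 (F): F=GOWW U=WBOB R=WRRR D=GGYG L=BYOO
After move 4 (R): R=RWRR U=WOOW F=GGWG D=GYYY B=BRBB
After move 5 (U'): U=OWWO F=BYWG R=GGRR B=RWBB L=BROO
After move 6 (R'): R=GRGR U=OBWR F=BWWO D=GYYG B=YWYB
After move 7 (U'): U=BROW F=BRWO R=BWGR B=GRYB L=YWOO
Query: B face = GRYB

Answer: G R Y B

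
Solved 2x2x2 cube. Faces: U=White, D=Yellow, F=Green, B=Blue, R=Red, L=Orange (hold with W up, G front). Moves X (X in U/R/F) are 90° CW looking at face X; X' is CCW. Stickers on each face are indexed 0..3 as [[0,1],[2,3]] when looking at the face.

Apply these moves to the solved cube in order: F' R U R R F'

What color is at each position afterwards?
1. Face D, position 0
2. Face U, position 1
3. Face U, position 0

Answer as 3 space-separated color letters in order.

After move 1 (F'): F=GGGG U=WWRR R=YRYR D=OOYY L=OWOW
After move 2 (R): R=YYRR U=WGRG F=GOGY D=OBYB B=RBWB
After move 3 (U): U=RWGG F=YYGY R=RBRR B=OWWB L=GOOW
After move 4 (R): R=RRRB U=RYGY F=YBGB D=OWYO B=GWWB
After move 5 (R): R=RRBR U=RBGB F=YWGO D=OWYG B=YWYB
After move 6 (F'): F=WOYG U=RBRB R=WROR D=OWYG L=GBOG
Query 1: D[0] = O
Query 2: U[1] = B
Query 3: U[0] = R

Answer: O B R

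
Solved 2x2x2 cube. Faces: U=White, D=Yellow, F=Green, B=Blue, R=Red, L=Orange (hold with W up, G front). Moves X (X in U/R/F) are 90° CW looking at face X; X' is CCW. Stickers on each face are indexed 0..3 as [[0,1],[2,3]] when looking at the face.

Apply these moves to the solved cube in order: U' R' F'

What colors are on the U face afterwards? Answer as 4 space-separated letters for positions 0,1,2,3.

After move 1 (U'): U=WWWW F=OOGG R=GGRR B=RRBB L=BBOO
After move 2 (R'): R=GRGR U=WBWR F=OWGW D=YOYG B=YRYB
After move 3 (F'): F=WWOG U=WBGG R=ORYR D=BOYG L=BROW
Query: U face = WBGG

Answer: W B G G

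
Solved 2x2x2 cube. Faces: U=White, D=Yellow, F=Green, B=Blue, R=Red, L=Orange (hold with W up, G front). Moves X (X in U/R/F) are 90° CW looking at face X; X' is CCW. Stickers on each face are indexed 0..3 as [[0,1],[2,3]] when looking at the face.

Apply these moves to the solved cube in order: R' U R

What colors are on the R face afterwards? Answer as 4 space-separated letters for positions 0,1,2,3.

Answer: R Y R B

Derivation:
After move 1 (R'): R=RRRR U=WBWB F=GWGW D=YGYG B=YBYB
After move 2 (U): U=WWBB F=RRGW R=YBRR B=OOYB L=GWOO
After move 3 (R): R=RYRB U=WRBW F=RGGG D=YYYO B=BOWB
Query: R face = RYRB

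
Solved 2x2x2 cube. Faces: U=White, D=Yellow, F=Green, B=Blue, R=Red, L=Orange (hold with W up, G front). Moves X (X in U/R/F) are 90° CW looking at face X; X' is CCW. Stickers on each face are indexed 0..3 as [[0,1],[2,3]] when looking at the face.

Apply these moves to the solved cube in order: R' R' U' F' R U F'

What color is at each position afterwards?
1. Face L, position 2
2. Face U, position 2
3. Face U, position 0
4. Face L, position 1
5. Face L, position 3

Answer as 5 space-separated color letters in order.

After move 1 (R'): R=RRRR U=WBWB F=GWGW D=YGYG B=YBYB
After move 2 (R'): R=RRRR U=WYWY F=GBGB D=YWYW B=GBGB
After move 3 (U'): U=YYWW F=OOGB R=GBRR B=RRGB L=GBOO
After move 4 (F'): F=OBOG U=YYGR R=WBYR D=BOYW L=GWOW
After move 5 (R): R=YWRB U=YBGG F=OOOW D=BGYR B=RRYB
After move 6 (U): U=GYGB F=YWOW R=RRRB B=GWYB L=OOOW
After move 7 (F'): F=WWYO U=GYRR R=GRBB D=OWYR L=OBOG
Query 1: L[2] = O
Query 2: U[2] = R
Query 3: U[0] = G
Query 4: L[1] = B
Query 5: L[3] = G

Answer: O R G B G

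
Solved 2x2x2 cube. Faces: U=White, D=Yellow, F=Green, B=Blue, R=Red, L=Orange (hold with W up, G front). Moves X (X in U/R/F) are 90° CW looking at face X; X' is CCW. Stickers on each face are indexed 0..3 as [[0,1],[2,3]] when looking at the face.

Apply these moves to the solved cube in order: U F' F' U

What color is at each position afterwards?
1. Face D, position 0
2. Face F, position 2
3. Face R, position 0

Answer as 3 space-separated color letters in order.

Answer: W R O

Derivation:
After move 1 (U): U=WWWW F=RRGG R=BBRR B=OOBB L=GGOO
After move 2 (F'): F=RGRG U=WWBR R=YBYR D=GOYY L=GWOW
After move 3 (F'): F=GGRR U=WWYY R=OBGR D=WWYY L=GROB
After move 4 (U): U=YWYW F=OBRR R=OOGR B=GRBB L=GGOB
Query 1: D[0] = W
Query 2: F[2] = R
Query 3: R[0] = O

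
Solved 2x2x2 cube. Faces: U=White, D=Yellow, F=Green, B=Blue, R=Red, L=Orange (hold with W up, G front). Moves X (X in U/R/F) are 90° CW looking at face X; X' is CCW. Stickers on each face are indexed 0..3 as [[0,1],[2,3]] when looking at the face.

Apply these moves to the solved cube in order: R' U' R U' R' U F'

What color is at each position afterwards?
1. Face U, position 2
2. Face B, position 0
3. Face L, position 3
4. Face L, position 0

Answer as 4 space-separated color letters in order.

After move 1 (R'): R=RRRR U=WBWB F=GWGW D=YGYG B=YBYB
After move 2 (U'): U=BBWW F=OOGW R=GWRR B=RRYB L=YBOO
After move 3 (R): R=RGRW U=BOWW F=OGGG D=YYYR B=WRBB
After move 4 (U'): U=OWBW F=YBGG R=OGRW B=RGBB L=WROO
After move 5 (R'): R=GWOR U=OBBR F=YWGW D=YBYG B=RGYB
After move 6 (U): U=BORB F=GWGW R=RGOR B=WRYB L=YWOO
After move 7 (F'): F=WWGG U=BORO R=BGYR D=WOYG L=YBOR
Query 1: U[2] = R
Query 2: B[0] = W
Query 3: L[3] = R
Query 4: L[0] = Y

Answer: R W R Y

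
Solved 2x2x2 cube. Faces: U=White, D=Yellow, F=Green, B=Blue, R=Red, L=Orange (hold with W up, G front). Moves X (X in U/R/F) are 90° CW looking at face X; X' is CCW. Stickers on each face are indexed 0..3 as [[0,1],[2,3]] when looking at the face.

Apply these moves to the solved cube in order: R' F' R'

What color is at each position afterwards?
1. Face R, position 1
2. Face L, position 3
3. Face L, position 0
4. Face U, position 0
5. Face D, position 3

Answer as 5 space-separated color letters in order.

After move 1 (R'): R=RRRR U=WBWB F=GWGW D=YGYG B=YBYB
After move 2 (F'): F=WWGG U=WBRR R=GRYR D=OOYG L=OBOW
After move 3 (R'): R=RRGY U=WYRY F=WBGR D=OWYG B=GBOB
Query 1: R[1] = R
Query 2: L[3] = W
Query 3: L[0] = O
Query 4: U[0] = W
Query 5: D[3] = G

Answer: R W O W G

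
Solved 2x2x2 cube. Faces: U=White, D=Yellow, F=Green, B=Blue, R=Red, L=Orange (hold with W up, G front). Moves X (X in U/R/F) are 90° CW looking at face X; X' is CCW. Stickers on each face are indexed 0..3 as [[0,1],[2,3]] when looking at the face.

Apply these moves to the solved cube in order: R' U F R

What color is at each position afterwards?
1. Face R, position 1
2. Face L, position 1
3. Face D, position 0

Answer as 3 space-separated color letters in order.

After move 1 (R'): R=RRRR U=WBWB F=GWGW D=YGYG B=YBYB
After move 2 (U): U=WWBB F=RRGW R=YBRR B=OOYB L=GWOO
After move 3 (F): F=GRWR U=WWOW R=BBBR D=RYYG L=GYOG
After move 4 (R): R=BBRB U=WROR F=GYWG D=RYYO B=WOWB
Query 1: R[1] = B
Query 2: L[1] = Y
Query 3: D[0] = R

Answer: B Y R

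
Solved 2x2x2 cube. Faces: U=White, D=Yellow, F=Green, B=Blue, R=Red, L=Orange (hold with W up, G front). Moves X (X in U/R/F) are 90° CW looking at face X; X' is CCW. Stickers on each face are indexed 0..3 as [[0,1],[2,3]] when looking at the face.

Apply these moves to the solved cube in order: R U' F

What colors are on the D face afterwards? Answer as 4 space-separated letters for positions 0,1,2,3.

Answer: R G Y B

Derivation:
After move 1 (R): R=RRRR U=WGWG F=GYGY D=YBYB B=WBWB
After move 2 (U'): U=GGWW F=OOGY R=GYRR B=RRWB L=WBOO
After move 3 (F): F=GOYO U=GGOB R=WYWR D=RGYB L=WYOB
Query: D face = RGYB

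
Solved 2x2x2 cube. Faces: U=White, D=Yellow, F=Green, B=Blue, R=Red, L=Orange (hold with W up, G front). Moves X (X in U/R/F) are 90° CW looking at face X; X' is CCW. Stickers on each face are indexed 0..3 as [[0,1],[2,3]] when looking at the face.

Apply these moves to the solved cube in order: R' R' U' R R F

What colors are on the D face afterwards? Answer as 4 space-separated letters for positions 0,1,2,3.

After move 1 (R'): R=RRRR U=WBWB F=GWGW D=YGYG B=YBYB
After move 2 (R'): R=RRRR U=WYWY F=GBGB D=YWYW B=GBGB
After move 3 (U'): U=YYWW F=OOGB R=GBRR B=RRGB L=GBOO
After move 4 (R): R=RGRB U=YOWB F=OWGW D=YGYR B=WRYB
After move 5 (R): R=RRBG U=YWWW F=OGGR D=YYYW B=BROB
After move 6 (F): F=GORG U=YWOB R=WRWG D=BRYW L=GYOY
Query: D face = BRYW

Answer: B R Y W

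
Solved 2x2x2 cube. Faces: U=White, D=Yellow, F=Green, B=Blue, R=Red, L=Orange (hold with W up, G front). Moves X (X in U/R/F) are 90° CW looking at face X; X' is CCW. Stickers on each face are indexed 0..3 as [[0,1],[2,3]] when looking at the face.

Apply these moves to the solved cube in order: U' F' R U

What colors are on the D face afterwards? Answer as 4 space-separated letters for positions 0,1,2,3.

Answer: B B Y R

Derivation:
After move 1 (U'): U=WWWW F=OOGG R=GGRR B=RRBB L=BBOO
After move 2 (F'): F=OGOG U=WWGR R=YGYR D=BOYY L=BWOW
After move 3 (R): R=YYRG U=WGGG F=OOOY D=BBYR B=RRWB
After move 4 (U): U=GWGG F=YYOY R=RRRG B=BWWB L=OOOW
Query: D face = BBYR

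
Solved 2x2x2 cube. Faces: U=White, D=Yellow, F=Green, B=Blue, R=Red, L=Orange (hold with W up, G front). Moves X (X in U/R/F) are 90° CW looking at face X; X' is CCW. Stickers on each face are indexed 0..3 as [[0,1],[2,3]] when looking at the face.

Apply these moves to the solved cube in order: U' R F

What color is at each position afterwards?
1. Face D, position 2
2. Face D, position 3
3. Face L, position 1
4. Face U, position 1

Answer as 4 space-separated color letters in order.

After move 1 (U'): U=WWWW F=OOGG R=GGRR B=RRBB L=BBOO
After move 2 (R): R=RGRG U=WOWG F=OYGY D=YBYR B=WRWB
After move 3 (F): F=GOYY U=WOOB R=WGGG D=RRYR L=BYOB
Query 1: D[2] = Y
Query 2: D[3] = R
Query 3: L[1] = Y
Query 4: U[1] = O

Answer: Y R Y O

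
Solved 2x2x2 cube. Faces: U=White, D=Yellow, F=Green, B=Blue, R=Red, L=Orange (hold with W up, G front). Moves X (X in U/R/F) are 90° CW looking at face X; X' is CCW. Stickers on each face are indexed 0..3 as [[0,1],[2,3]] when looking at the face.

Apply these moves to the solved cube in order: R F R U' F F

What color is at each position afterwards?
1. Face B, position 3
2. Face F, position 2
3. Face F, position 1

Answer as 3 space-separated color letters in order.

After move 1 (R): R=RRRR U=WGWG F=GYGY D=YBYB B=WBWB
After move 2 (F): F=GGYY U=WGOO R=WRGR D=RRYB L=OYOB
After move 3 (R): R=GWRR U=WGOY F=GRYB D=RWYW B=OBGB
After move 4 (U'): U=GYWO F=OYYB R=GRRR B=GWGB L=OBOB
After move 5 (F): F=YOBY U=GYBB R=WROR D=RGYW L=OROW
After move 6 (F): F=BYYO U=GYWR R=BRBR D=OWYW L=OROG
Query 1: B[3] = B
Query 2: F[2] = Y
Query 3: F[1] = Y

Answer: B Y Y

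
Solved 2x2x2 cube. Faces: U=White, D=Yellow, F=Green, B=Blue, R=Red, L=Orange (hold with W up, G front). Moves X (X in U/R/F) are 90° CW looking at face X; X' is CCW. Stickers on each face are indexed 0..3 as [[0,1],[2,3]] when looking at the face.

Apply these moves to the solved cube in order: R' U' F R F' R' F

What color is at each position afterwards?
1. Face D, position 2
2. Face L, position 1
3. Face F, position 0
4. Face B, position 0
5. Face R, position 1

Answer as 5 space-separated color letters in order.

Answer: Y Y G R W

Derivation:
After move 1 (R'): R=RRRR U=WBWB F=GWGW D=YGYG B=YBYB
After move 2 (U'): U=BBWW F=OOGW R=GWRR B=RRYB L=YBOO
After move 3 (F): F=GOWO U=BBOB R=WWWR D=RGYG L=YYOG
After move 4 (R): R=WWRW U=BOOO F=GGWG D=RYYR B=BRBB
After move 5 (F'): F=GGGW U=BOWR R=YWRW D=YGYR L=YOOO
After move 6 (R'): R=WWYR U=BBWB F=GOGR D=YGYW B=RRGB
After move 7 (F): F=GGRO U=BBOO R=WWBR D=YWYW L=YYOG
Query 1: D[2] = Y
Query 2: L[1] = Y
Query 3: F[0] = G
Query 4: B[0] = R
Query 5: R[1] = W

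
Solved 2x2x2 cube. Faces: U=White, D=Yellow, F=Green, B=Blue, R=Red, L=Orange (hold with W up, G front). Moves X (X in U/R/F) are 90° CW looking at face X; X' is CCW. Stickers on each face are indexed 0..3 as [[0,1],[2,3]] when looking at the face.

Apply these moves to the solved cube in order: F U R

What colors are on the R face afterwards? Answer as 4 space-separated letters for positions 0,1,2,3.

Answer: W B R B

Derivation:
After move 1 (F): F=GGGG U=WWOO R=WRWR D=RRYY L=OYOY
After move 2 (U): U=OWOW F=WRGG R=BBWR B=OYBB L=GGOY
After move 3 (R): R=WBRB U=OROG F=WRGY D=RBYO B=WYWB
Query: R face = WBRB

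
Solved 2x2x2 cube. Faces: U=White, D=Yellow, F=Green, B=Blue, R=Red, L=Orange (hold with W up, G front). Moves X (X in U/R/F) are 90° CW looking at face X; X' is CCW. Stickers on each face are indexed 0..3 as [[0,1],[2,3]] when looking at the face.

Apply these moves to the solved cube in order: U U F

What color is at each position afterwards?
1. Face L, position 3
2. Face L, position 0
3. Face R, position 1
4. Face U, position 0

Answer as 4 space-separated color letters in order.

Answer: Y R O W

Derivation:
After move 1 (U): U=WWWW F=RRGG R=BBRR B=OOBB L=GGOO
After move 2 (U): U=WWWW F=BBGG R=OORR B=GGBB L=RROO
After move 3 (F): F=GBGB U=WWOR R=WOWR D=ROYY L=RYOY
Query 1: L[3] = Y
Query 2: L[0] = R
Query 3: R[1] = O
Query 4: U[0] = W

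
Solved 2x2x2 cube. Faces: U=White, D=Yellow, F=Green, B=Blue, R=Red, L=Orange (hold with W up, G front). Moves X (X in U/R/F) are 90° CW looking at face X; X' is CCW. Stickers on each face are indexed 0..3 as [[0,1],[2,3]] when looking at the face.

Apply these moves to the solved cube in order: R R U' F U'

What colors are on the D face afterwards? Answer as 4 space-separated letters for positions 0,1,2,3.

Answer: R G Y W

Derivation:
After move 1 (R): R=RRRR U=WGWG F=GYGY D=YBYB B=WBWB
After move 2 (R): R=RRRR U=WYWY F=GBGB D=YWYW B=GBGB
After move 3 (U'): U=YYWW F=OOGB R=GBRR B=RRGB L=GBOO
After move 4 (F): F=GOBO U=YYOB R=WBWR D=RGYW L=GYOW
After move 5 (U'): U=YBYO F=GYBO R=GOWR B=WBGB L=RROW
Query: D face = RGYW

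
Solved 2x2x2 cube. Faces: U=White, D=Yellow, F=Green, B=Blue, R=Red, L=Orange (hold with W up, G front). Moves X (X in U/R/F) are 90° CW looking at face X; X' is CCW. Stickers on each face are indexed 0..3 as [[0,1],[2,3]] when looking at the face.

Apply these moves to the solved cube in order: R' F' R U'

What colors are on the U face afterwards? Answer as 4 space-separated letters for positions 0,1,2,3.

Answer: W G W R

Derivation:
After move 1 (R'): R=RRRR U=WBWB F=GWGW D=YGYG B=YBYB
After move 2 (F'): F=WWGG U=WBRR R=GRYR D=OOYG L=OBOW
After move 3 (R): R=YGRR U=WWRG F=WOGG D=OYYY B=RBBB
After move 4 (U'): U=WGWR F=OBGG R=WORR B=YGBB L=RBOW
Query: U face = WGWR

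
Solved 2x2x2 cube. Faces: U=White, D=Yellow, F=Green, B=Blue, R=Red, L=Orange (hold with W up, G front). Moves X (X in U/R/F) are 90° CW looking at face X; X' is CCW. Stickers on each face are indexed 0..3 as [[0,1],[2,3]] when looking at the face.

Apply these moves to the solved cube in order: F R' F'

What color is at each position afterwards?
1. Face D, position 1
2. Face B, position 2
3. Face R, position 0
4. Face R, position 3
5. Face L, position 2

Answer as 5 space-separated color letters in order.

Answer: Y R G W O

Derivation:
After move 1 (F): F=GGGG U=WWOO R=WRWR D=RRYY L=OYOY
After move 2 (R'): R=RRWW U=WBOB F=GWGO D=RGYG B=YBRB
After move 3 (F'): F=WOGG U=WBRW R=GRRW D=YYYG L=OBOO
Query 1: D[1] = Y
Query 2: B[2] = R
Query 3: R[0] = G
Query 4: R[3] = W
Query 5: L[2] = O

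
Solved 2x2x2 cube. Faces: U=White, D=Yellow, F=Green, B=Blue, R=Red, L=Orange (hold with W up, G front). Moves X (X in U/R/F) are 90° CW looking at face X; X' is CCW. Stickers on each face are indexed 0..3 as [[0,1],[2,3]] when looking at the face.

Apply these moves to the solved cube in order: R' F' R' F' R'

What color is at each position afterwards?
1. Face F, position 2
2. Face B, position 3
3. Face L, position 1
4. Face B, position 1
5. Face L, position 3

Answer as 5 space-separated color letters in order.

Answer: W B Y B R

Derivation:
After move 1 (R'): R=RRRR U=WBWB F=GWGW D=YGYG B=YBYB
After move 2 (F'): F=WWGG U=WBRR R=GRYR D=OOYG L=OBOW
After move 3 (R'): R=RRGY U=WYRY F=WBGR D=OWYG B=GBOB
After move 4 (F'): F=BRWG U=WYRG R=WROY D=BWYG L=OYOR
After move 5 (R'): R=RYWO U=WORG F=BYWG D=BRYG B=GBWB
Query 1: F[2] = W
Query 2: B[3] = B
Query 3: L[1] = Y
Query 4: B[1] = B
Query 5: L[3] = R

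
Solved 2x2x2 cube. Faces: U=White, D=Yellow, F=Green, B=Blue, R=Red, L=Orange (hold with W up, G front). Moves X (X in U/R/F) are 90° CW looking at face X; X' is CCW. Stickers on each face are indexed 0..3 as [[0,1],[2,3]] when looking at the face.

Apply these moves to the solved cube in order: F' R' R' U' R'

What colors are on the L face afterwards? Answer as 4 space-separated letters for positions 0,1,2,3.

Answer: G B O W

Derivation:
After move 1 (F'): F=GGGG U=WWRR R=YRYR D=OOYY L=OWOW
After move 2 (R'): R=RRYY U=WBRB F=GWGR D=OGYG B=YBOB
After move 3 (R'): R=RYRY U=WORY F=GBGB D=OWYR B=GBGB
After move 4 (U'): U=OYWR F=OWGB R=GBRY B=RYGB L=GBOW
After move 5 (R'): R=BYGR U=OGWR F=OYGR D=OWYB B=RYWB
Query: L face = GBOW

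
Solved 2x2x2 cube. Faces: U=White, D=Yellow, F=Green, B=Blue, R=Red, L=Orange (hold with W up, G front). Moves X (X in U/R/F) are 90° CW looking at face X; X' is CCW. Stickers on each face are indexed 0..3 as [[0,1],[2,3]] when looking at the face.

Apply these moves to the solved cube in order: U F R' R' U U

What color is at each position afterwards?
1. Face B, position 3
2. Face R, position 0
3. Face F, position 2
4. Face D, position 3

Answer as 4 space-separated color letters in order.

After move 1 (U): U=WWWW F=RRGG R=BBRR B=OOBB L=GGOO
After move 2 (F): F=GRGR U=WWOG R=WBWR D=RBYY L=GYOY
After move 3 (R'): R=BRWW U=WBOO F=GWGG D=RRYR B=YOBB
After move 4 (R'): R=RWBW U=WBOY F=GBGO D=RWYG B=RORB
After move 5 (U): U=OWYB F=RWGO R=ROBW B=GYRB L=GBOY
After move 6 (U): U=YOBW F=ROGO R=GYBW B=GBRB L=RWOY
Query 1: B[3] = B
Query 2: R[0] = G
Query 3: F[2] = G
Query 4: D[3] = G

Answer: B G G G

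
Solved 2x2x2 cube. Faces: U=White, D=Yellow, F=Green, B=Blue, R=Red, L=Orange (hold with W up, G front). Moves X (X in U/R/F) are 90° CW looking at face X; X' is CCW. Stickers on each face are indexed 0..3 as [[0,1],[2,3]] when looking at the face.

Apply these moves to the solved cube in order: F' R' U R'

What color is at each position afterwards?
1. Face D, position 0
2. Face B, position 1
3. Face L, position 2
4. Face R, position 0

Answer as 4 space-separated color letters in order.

Answer: O W O B

Derivation:
After move 1 (F'): F=GGGG U=WWRR R=YRYR D=OOYY L=OWOW
After move 2 (R'): R=RRYY U=WBRB F=GWGR D=OGYG B=YBOB
After move 3 (U): U=RWBB F=RRGR R=YBYY B=OWOB L=GWOW
After move 4 (R'): R=BYYY U=ROBO F=RWGB D=ORYR B=GWGB
Query 1: D[0] = O
Query 2: B[1] = W
Query 3: L[2] = O
Query 4: R[0] = B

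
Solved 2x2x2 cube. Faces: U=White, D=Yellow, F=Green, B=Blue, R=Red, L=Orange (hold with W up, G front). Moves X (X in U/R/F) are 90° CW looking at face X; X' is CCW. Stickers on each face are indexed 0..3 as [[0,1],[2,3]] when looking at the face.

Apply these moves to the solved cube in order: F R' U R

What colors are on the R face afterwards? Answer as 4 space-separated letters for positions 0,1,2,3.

Answer: W Y W B

Derivation:
After move 1 (F): F=GGGG U=WWOO R=WRWR D=RRYY L=OYOY
After move 2 (R'): R=RRWW U=WBOB F=GWGO D=RGYG B=YBRB
After move 3 (U): U=OWBB F=RRGO R=YBWW B=OYRB L=GWOY
After move 4 (R): R=WYWB U=ORBO F=RGGG D=RRYO B=BYWB
Query: R face = WYWB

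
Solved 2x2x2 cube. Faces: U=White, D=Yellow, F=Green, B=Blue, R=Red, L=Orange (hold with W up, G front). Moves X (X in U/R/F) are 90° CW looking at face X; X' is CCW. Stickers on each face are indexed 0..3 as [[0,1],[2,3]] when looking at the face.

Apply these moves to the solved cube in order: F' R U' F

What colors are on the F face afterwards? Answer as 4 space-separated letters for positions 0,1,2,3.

Answer: G O Y W

Derivation:
After move 1 (F'): F=GGGG U=WWRR R=YRYR D=OOYY L=OWOW
After move 2 (R): R=YYRR U=WGRG F=GOGY D=OBYB B=RBWB
After move 3 (U'): U=GGWR F=OWGY R=GORR B=YYWB L=RBOW
After move 4 (F): F=GOYW U=GGWB R=WORR D=RGYB L=ROOB
Query: F face = GOYW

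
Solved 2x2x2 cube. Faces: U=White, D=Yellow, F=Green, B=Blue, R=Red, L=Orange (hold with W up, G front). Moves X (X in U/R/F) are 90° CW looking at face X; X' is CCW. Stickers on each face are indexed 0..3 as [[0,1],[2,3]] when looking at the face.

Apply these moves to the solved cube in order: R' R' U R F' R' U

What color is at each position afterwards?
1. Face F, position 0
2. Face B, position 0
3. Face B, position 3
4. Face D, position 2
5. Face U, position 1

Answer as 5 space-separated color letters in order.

After move 1 (R'): R=RRRR U=WBWB F=GWGW D=YGYG B=YBYB
After move 2 (R'): R=RRRR U=WYWY F=GBGB D=YWYW B=GBGB
After move 3 (U): U=WWYY F=RRGB R=GBRR B=OOGB L=GBOO
After move 4 (R): R=RGRB U=WRYB F=RWGW D=YGYO B=YOWB
After move 5 (F'): F=WWRG U=WRRR R=GGYB D=BOYO L=GBOY
After move 6 (R'): R=GBGY U=WWRY F=WRRR D=BWYG B=OOOB
After move 7 (U): U=RWYW F=GBRR R=OOGY B=GBOB L=WROY
Query 1: F[0] = G
Query 2: B[0] = G
Query 3: B[3] = B
Query 4: D[2] = Y
Query 5: U[1] = W

Answer: G G B Y W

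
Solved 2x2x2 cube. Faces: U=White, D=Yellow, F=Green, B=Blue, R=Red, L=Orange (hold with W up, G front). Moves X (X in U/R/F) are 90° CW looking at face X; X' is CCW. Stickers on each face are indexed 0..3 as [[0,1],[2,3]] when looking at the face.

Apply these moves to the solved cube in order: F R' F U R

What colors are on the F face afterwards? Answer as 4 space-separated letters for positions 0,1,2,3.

Answer: O R O G

Derivation:
After move 1 (F): F=GGGG U=WWOO R=WRWR D=RRYY L=OYOY
After move 2 (R'): R=RRWW U=WBOB F=GWGO D=RGYG B=YBRB
After move 3 (F): F=GGOW U=WBYY R=ORBW D=WRYG L=OROG
After move 4 (U): U=YWYB F=OROW R=YBBW B=ORRB L=GGOG
After move 5 (R): R=BYWB U=YRYW F=OROG D=WRYO B=BRWB
Query: F face = OROG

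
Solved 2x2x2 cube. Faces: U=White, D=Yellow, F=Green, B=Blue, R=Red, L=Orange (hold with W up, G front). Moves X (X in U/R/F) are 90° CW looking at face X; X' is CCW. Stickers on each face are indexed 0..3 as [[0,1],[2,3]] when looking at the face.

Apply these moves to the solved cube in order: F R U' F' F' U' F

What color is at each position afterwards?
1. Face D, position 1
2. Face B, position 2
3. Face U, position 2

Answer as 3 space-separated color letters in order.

After move 1 (F): F=GGGG U=WWOO R=WRWR D=RRYY L=OYOY
After move 2 (R): R=WWRR U=WGOG F=GRGY D=RBYB B=OBWB
After move 3 (U'): U=GGWO F=OYGY R=GRRR B=WWWB L=OBOY
After move 4 (F'): F=YYOG U=GGGR R=BRRR D=BYYB L=OOOW
After move 5 (F'): F=YGYO U=GGBR R=YRBR D=OWYB L=OROG
After move 6 (U'): U=GRGB F=ORYO R=YGBR B=YRWB L=WWOG
After move 7 (F): F=YOOR U=GRGW R=GGBR D=BYYB L=WOOW
Query 1: D[1] = Y
Query 2: B[2] = W
Query 3: U[2] = G

Answer: Y W G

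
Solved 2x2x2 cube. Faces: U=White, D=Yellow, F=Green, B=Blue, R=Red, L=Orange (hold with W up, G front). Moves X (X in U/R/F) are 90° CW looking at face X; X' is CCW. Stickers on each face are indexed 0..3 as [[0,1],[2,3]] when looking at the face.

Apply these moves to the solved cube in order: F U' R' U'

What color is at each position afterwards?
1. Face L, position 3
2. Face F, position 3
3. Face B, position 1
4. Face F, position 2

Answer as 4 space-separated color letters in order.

Answer: Y O R G

Derivation:
After move 1 (F): F=GGGG U=WWOO R=WRWR D=RRYY L=OYOY
After move 2 (U'): U=WOWO F=OYGG R=GGWR B=WRBB L=BBOY
After move 3 (R'): R=GRGW U=WBWW F=OOGO D=RYYG B=YRRB
After move 4 (U'): U=BWWW F=BBGO R=OOGW B=GRRB L=YROY
Query 1: L[3] = Y
Query 2: F[3] = O
Query 3: B[1] = R
Query 4: F[2] = G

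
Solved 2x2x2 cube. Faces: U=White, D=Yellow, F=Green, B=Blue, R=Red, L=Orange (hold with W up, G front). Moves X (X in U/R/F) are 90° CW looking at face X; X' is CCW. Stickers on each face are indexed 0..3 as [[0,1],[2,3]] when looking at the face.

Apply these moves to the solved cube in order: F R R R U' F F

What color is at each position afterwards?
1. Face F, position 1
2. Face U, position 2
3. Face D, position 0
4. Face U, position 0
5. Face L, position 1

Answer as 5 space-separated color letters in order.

Answer: G G O B W

Derivation:
After move 1 (F): F=GGGG U=WWOO R=WRWR D=RRYY L=OYOY
After move 2 (R): R=WWRR U=WGOG F=GRGY D=RBYB B=OBWB
After move 3 (R): R=RWRW U=WROY F=GBGB D=RWYO B=GBGB
After move 4 (R): R=RRWW U=WBOB F=GWGO D=RGYG B=YBRB
After move 5 (U'): U=BBWO F=OYGO R=GWWW B=RRRB L=YBOY
After move 6 (F): F=GOOY U=BBYB R=WWOW D=WGYG L=YROG
After move 7 (F): F=OGYO U=BBGR R=YWBW D=OWYG L=YWOG
Query 1: F[1] = G
Query 2: U[2] = G
Query 3: D[0] = O
Query 4: U[0] = B
Query 5: L[1] = W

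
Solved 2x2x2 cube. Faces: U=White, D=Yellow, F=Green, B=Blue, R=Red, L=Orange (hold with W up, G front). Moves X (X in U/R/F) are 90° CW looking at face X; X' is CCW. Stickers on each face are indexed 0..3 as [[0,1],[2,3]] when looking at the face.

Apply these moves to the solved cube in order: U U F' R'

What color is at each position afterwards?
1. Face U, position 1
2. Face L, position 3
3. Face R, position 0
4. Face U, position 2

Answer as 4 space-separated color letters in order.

Answer: B W O O

Derivation:
After move 1 (U): U=WWWW F=RRGG R=BBRR B=OOBB L=GGOO
After move 2 (U): U=WWWW F=BBGG R=OORR B=GGBB L=RROO
After move 3 (F'): F=BGBG U=WWOR R=YOYR D=ROYY L=RWOW
After move 4 (R'): R=ORYY U=WBOG F=BWBR D=RGYG B=YGOB
Query 1: U[1] = B
Query 2: L[3] = W
Query 3: R[0] = O
Query 4: U[2] = O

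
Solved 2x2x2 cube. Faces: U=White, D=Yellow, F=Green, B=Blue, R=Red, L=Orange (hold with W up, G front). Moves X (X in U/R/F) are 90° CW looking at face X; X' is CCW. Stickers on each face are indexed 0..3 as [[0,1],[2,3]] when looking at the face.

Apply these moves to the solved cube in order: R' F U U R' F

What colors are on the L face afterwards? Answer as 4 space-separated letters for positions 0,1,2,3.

After move 1 (R'): R=RRRR U=WBWB F=GWGW D=YGYG B=YBYB
After move 2 (F): F=GGWW U=WBOO R=WRBR D=RRYG L=OYOG
After move 3 (U): U=OWOB F=WRWW R=YBBR B=OYYB L=GGOG
After move 4 (U): U=OOBW F=YBWW R=OYBR B=GGYB L=WROG
After move 5 (R'): R=YROB U=OYBG F=YOWW D=RBYW B=GGRB
After move 6 (F): F=WYWO U=OYGR R=BRGB D=OYYW L=WROB
Query: L face = WROB

Answer: W R O B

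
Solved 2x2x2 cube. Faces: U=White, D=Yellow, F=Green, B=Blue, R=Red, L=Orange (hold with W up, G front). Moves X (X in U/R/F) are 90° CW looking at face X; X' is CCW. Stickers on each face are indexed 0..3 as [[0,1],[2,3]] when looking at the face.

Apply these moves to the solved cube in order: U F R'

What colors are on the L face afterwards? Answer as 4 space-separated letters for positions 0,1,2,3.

Answer: G Y O Y

Derivation:
After move 1 (U): U=WWWW F=RRGG R=BBRR B=OOBB L=GGOO
After move 2 (F): F=GRGR U=WWOG R=WBWR D=RBYY L=GYOY
After move 3 (R'): R=BRWW U=WBOO F=GWGG D=RRYR B=YOBB
Query: L face = GYOY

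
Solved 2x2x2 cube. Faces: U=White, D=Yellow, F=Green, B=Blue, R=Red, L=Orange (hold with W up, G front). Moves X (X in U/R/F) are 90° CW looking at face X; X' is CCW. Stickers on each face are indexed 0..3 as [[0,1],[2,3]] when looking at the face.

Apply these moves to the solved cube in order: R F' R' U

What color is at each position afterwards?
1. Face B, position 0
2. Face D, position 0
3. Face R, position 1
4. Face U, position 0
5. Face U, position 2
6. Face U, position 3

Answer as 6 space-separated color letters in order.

Answer: O O B R W W

Derivation:
After move 1 (R): R=RRRR U=WGWG F=GYGY D=YBYB B=WBWB
After move 2 (F'): F=YYGG U=WGRR R=BRYR D=OOYB L=OGOW
After move 3 (R'): R=RRBY U=WWRW F=YGGR D=OYYG B=BBOB
After move 4 (U): U=RWWW F=RRGR R=BBBY B=OGOB L=YGOW
Query 1: B[0] = O
Query 2: D[0] = O
Query 3: R[1] = B
Query 4: U[0] = R
Query 5: U[2] = W
Query 6: U[3] = W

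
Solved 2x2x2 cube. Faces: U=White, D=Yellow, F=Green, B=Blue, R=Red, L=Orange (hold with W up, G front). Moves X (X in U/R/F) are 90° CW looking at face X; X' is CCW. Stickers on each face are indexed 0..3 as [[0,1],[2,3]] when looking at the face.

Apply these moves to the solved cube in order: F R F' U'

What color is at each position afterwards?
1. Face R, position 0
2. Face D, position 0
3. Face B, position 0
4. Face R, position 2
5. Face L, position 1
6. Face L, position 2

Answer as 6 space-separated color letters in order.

Answer: R Y B R B O

Derivation:
After move 1 (F): F=GGGG U=WWOO R=WRWR D=RRYY L=OYOY
After move 2 (R): R=WWRR U=WGOG F=GRGY D=RBYB B=OBWB
After move 3 (F'): F=RYGG U=WGWR R=BWRR D=YYYB L=OGOO
After move 4 (U'): U=GRWW F=OGGG R=RYRR B=BWWB L=OBOO
Query 1: R[0] = R
Query 2: D[0] = Y
Query 3: B[0] = B
Query 4: R[2] = R
Query 5: L[1] = B
Query 6: L[2] = O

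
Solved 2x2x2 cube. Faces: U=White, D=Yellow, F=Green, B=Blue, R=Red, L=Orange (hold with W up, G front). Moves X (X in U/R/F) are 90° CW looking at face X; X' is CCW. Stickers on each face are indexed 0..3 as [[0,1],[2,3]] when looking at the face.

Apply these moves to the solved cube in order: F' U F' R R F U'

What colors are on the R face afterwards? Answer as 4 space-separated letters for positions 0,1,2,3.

After move 1 (F'): F=GGGG U=WWRR R=YRYR D=OOYY L=OWOW
After move 2 (U): U=RWRW F=YRGG R=BBYR B=OWBB L=GGOW
After move 3 (F'): F=RGYG U=RWBY R=OBOR D=GWYY L=GWOR
After move 4 (R): R=OORB U=RGBG F=RWYY D=GBYO B=YWWB
After move 5 (R): R=ROBO U=RWBY F=RBYO D=GWYY B=GWGB
After move 6 (F): F=YROB U=RWRW R=BOYO D=BRYY L=GGOW
After move 7 (U'): U=WWRR F=GGOB R=YRYO B=BOGB L=GWOW
Query: R face = YRYO

Answer: Y R Y O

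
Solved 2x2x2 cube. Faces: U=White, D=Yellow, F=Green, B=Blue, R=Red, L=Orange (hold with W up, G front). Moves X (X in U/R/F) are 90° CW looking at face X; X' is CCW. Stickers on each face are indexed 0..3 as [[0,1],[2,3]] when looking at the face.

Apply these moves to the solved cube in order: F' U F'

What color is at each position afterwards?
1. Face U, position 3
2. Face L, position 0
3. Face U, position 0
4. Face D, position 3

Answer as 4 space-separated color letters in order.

After move 1 (F'): F=GGGG U=WWRR R=YRYR D=OOYY L=OWOW
After move 2 (U): U=RWRW F=YRGG R=BBYR B=OWBB L=GGOW
After move 3 (F'): F=RGYG U=RWBY R=OBOR D=GWYY L=GWOR
Query 1: U[3] = Y
Query 2: L[0] = G
Query 3: U[0] = R
Query 4: D[3] = Y

Answer: Y G R Y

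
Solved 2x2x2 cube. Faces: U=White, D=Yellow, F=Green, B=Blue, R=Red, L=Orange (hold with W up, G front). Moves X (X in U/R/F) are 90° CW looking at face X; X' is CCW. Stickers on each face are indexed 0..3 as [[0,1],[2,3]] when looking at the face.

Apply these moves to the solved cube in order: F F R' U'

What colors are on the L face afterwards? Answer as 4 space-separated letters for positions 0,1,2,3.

After move 1 (F): F=GGGG U=WWOO R=WRWR D=RRYY L=OYOY
After move 2 (F): F=GGGG U=WWYY R=OROR D=WWYY L=OROR
After move 3 (R'): R=RROO U=WBYB F=GWGY D=WGYG B=YBWB
After move 4 (U'): U=BBWY F=ORGY R=GWOO B=RRWB L=YBOR
Query: L face = YBOR

Answer: Y B O R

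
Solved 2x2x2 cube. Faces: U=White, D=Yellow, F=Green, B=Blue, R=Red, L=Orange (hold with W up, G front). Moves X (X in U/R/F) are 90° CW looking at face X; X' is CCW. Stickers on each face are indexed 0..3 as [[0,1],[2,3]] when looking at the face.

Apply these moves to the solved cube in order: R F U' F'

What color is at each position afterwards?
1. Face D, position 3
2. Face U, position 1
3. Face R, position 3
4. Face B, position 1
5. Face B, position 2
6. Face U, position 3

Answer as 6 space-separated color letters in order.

Answer: B O R R W G

Derivation:
After move 1 (R): R=RRRR U=WGWG F=GYGY D=YBYB B=WBWB
After move 2 (F): F=GGYY U=WGOO R=WRGR D=RRYB L=OYOB
After move 3 (U'): U=GOWO F=OYYY R=GGGR B=WRWB L=WBOB
After move 4 (F'): F=YYOY U=GOGG R=RGRR D=BBYB L=WOOW
Query 1: D[3] = B
Query 2: U[1] = O
Query 3: R[3] = R
Query 4: B[1] = R
Query 5: B[2] = W
Query 6: U[3] = G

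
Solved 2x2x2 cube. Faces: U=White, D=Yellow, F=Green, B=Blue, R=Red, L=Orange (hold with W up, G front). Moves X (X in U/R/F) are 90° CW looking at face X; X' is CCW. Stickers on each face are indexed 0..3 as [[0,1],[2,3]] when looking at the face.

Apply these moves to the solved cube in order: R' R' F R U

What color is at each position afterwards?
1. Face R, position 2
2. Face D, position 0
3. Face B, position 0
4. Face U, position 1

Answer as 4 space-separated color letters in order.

After move 1 (R'): R=RRRR U=WBWB F=GWGW D=YGYG B=YBYB
After move 2 (R'): R=RRRR U=WYWY F=GBGB D=YWYW B=GBGB
After move 3 (F): F=GGBB U=WYOO R=WRYR D=RRYW L=OYOW
After move 4 (R): R=YWRR U=WGOB F=GRBW D=RGYG B=OBYB
After move 5 (U): U=OWBG F=YWBW R=OBRR B=OYYB L=GROW
Query 1: R[2] = R
Query 2: D[0] = R
Query 3: B[0] = O
Query 4: U[1] = W

Answer: R R O W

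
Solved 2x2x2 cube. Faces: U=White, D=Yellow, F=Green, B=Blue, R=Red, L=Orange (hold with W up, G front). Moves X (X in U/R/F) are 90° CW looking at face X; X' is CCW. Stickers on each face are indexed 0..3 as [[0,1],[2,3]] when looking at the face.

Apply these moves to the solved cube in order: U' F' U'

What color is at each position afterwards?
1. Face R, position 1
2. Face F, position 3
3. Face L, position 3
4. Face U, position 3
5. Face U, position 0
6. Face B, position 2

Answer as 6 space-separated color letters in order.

Answer: G G W G W B

Derivation:
After move 1 (U'): U=WWWW F=OOGG R=GGRR B=RRBB L=BBOO
After move 2 (F'): F=OGOG U=WWGR R=YGYR D=BOYY L=BWOW
After move 3 (U'): U=WRWG F=BWOG R=OGYR B=YGBB L=RROW
Query 1: R[1] = G
Query 2: F[3] = G
Query 3: L[3] = W
Query 4: U[3] = G
Query 5: U[0] = W
Query 6: B[2] = B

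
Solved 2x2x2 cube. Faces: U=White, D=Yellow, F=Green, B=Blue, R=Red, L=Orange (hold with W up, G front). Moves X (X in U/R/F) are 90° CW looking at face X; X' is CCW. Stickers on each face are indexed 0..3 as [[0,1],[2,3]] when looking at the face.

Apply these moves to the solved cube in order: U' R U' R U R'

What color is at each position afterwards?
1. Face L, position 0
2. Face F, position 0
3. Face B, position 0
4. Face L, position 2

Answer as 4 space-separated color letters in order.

Answer: B R R O

Derivation:
After move 1 (U'): U=WWWW F=OOGG R=GGRR B=RRBB L=BBOO
After move 2 (R): R=RGRG U=WOWG F=OYGY D=YBYR B=WRWB
After move 3 (U'): U=OGWW F=BBGY R=OYRG B=RGWB L=WROO
After move 4 (R): R=ROGY U=OBWY F=BBGR D=YWYR B=WGGB
After move 5 (U): U=WOYB F=ROGR R=WGGY B=WRGB L=BBOO
After move 6 (R'): R=GYWG U=WGYW F=ROGB D=YOYR B=RRWB
Query 1: L[0] = B
Query 2: F[0] = R
Query 3: B[0] = R
Query 4: L[2] = O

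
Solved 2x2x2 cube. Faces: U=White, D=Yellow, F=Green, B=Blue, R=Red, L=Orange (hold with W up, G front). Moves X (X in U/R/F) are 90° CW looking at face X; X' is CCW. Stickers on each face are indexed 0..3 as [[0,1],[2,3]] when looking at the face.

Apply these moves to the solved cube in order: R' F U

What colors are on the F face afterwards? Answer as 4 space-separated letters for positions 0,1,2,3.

After move 1 (R'): R=RRRR U=WBWB F=GWGW D=YGYG B=YBYB
After move 2 (F): F=GGWW U=WBOO R=WRBR D=RRYG L=OYOG
After move 3 (U): U=OWOB F=WRWW R=YBBR B=OYYB L=GGOG
Query: F face = WRWW

Answer: W R W W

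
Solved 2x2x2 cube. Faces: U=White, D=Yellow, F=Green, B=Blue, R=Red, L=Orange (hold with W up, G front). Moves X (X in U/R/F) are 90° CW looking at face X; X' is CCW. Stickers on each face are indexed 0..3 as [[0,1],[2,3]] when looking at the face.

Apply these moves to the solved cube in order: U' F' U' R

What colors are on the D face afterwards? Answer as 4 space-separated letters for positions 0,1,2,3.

Answer: B B Y Y

Derivation:
After move 1 (U'): U=WWWW F=OOGG R=GGRR B=RRBB L=BBOO
After move 2 (F'): F=OGOG U=WWGR R=YGYR D=BOYY L=BWOW
After move 3 (U'): U=WRWG F=BWOG R=OGYR B=YGBB L=RROW
After move 4 (R): R=YORG U=WWWG F=BOOY D=BBYY B=GGRB
Query: D face = BBYY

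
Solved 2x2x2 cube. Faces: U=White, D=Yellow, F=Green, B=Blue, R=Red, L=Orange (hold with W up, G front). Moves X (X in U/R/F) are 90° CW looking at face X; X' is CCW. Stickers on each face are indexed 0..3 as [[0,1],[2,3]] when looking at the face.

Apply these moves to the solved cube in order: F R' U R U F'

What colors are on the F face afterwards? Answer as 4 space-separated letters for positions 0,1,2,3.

Answer: Y G W G

Derivation:
After move 1 (F): F=GGGG U=WWOO R=WRWR D=RRYY L=OYOY
After move 2 (R'): R=RRWW U=WBOB F=GWGO D=RGYG B=YBRB
After move 3 (U): U=OWBB F=RRGO R=YBWW B=OYRB L=GWOY
After move 4 (R): R=WYWB U=ORBO F=RGGG D=RRYO B=BYWB
After move 5 (U): U=BOOR F=WYGG R=BYWB B=GWWB L=RGOY
After move 6 (F'): F=YGWG U=BOBW R=RYRB D=GYYO L=RROO
Query: F face = YGWG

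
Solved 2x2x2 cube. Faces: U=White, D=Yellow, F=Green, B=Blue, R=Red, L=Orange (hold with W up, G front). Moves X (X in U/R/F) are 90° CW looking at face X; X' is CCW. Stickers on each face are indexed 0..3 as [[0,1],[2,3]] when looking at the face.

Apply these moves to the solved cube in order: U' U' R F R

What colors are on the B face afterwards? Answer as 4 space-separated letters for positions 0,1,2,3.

Answer: R G B B

Derivation:
After move 1 (U'): U=WWWW F=OOGG R=GGRR B=RRBB L=BBOO
After move 2 (U'): U=WWWW F=BBGG R=OORR B=GGBB L=RROO
After move 3 (R): R=RORO U=WBWG F=BYGY D=YBYG B=WGWB
After move 4 (F): F=GBYY U=WBOR R=WOGO D=RRYG L=RYOB
After move 5 (R): R=GWOO U=WBOY F=GRYG D=RWYW B=RGBB
Query: B face = RGBB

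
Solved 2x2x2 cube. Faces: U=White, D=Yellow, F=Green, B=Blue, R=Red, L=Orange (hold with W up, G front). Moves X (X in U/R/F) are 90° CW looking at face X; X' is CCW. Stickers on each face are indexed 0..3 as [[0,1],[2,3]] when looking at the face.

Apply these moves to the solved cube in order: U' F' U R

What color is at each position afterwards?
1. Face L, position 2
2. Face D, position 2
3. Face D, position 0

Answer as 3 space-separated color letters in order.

After move 1 (U'): U=WWWW F=OOGG R=GGRR B=RRBB L=BBOO
After move 2 (F'): F=OGOG U=WWGR R=YGYR D=BOYY L=BWOW
After move 3 (U): U=GWRW F=YGOG R=RRYR B=BWBB L=OGOW
After move 4 (R): R=YRRR U=GGRG F=YOOY D=BBYB B=WWWB
Query 1: L[2] = O
Query 2: D[2] = Y
Query 3: D[0] = B

Answer: O Y B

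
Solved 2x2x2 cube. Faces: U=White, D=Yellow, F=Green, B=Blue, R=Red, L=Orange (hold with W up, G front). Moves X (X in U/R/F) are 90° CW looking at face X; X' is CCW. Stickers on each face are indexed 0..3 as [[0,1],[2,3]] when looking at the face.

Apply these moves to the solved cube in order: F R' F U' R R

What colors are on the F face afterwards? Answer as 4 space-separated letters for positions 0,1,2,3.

After move 1 (F): F=GGGG U=WWOO R=WRWR D=RRYY L=OYOY
After move 2 (R'): R=RRWW U=WBOB F=GWGO D=RGYG B=YBRB
After move 3 (F): F=GGOW U=WBYY R=ORBW D=WRYG L=OROG
After move 4 (U'): U=BYWY F=OROW R=GGBW B=ORRB L=YBOG
After move 5 (R): R=BGWG U=BRWW F=OROG D=WRYO B=YRYB
After move 6 (R): R=WBGG U=BRWG F=OROO D=WYYY B=WRRB
Query: F face = OROO

Answer: O R O O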